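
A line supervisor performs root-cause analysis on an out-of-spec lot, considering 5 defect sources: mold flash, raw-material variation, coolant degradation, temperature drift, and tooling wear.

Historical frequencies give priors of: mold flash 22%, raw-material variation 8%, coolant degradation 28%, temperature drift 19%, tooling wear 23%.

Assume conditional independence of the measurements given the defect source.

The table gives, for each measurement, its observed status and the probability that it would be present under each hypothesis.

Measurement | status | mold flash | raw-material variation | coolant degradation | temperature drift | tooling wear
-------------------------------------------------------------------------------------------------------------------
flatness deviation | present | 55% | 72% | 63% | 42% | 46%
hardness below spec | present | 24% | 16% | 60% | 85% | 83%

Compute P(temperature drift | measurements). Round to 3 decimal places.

0.226

For each hypothesis, the unnormalized posterior weight is prior × product of the measurement likelihoods:
  mold flash: 0.22 × 0.55 × 0.24 = 0.02904
  raw-material variation: 0.08 × 0.72 × 0.16 = 0.009216
  coolant degradation: 0.28 × 0.63 × 0.60 = 0.10584
  temperature drift: 0.19 × 0.42 × 0.85 = 0.06783
  tooling wear: 0.23 × 0.46 × 0.83 = 0.087814
The unnormalized weights sum to 0.29974.
P(temperature drift | evidence) = 0.06783 / 0.29974 ≈ 0.226.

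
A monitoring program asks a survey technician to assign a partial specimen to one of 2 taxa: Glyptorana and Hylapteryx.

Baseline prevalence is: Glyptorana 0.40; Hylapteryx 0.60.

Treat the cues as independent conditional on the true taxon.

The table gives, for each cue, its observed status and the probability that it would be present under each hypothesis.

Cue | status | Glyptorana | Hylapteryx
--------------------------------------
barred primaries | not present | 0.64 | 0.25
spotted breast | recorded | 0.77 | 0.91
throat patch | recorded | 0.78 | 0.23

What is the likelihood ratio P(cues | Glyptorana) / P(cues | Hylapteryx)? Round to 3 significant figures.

Joint likelihood of the cue pattern under each hypothesis (using 1 − P(present | H) for each absent cue):
  Glyptorana: (1 − 0.64) × 0.77 × 0.78 = 0.21622
  Hylapteryx: (1 − 0.25) × 0.91 × 0.23 = 0.15698
Bayes factor = 0.21622 / 0.15698 ≈ 1.38

1.38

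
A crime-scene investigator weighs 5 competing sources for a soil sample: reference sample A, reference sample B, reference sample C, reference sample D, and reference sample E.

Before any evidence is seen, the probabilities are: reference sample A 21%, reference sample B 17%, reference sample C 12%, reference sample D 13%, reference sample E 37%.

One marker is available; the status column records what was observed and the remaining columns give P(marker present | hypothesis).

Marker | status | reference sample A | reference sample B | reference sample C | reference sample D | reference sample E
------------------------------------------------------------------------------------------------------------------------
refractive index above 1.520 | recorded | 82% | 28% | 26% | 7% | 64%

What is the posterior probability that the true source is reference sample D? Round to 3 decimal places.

For each hypothesis, the unnormalized posterior weight is prior × likelihood:
  reference sample A: 0.21 × 0.82 = 0.1722
  reference sample B: 0.17 × 0.28 = 0.0476
  reference sample C: 0.12 × 0.26 = 0.0312
  reference sample D: 0.13 × 0.07 = 0.0091
  reference sample E: 0.37 × 0.64 = 0.2368
The unnormalized weights sum to 0.4969.
P(reference sample D | evidence) = 0.0091 / 0.4969 ≈ 0.018.

0.018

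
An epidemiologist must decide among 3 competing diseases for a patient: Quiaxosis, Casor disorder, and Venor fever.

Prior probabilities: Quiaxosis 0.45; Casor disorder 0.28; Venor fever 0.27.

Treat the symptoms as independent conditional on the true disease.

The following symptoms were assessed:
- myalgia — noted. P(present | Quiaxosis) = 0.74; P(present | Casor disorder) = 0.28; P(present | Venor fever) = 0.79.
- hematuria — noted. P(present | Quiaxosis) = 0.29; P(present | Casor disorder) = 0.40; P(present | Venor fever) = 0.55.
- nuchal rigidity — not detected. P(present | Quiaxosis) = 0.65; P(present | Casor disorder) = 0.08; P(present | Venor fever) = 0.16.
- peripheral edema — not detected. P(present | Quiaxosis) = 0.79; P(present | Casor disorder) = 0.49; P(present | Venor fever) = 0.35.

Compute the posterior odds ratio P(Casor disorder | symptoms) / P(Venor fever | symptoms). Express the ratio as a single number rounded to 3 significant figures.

The normalizing constant cancels in an odds ratio, so compute prior × likelihood for the two hypotheses only (using 1 − P(present | H) for each absent symptom):
  Casor disorder: 0.28 × 0.28 × 0.40 × (1 − 0.08) × (1 − 0.49) = 0.014714
  Venor fever: 0.27 × 0.79 × 0.55 × (1 − 0.16) × (1 − 0.35) = 0.064054
Posterior odds = 0.014714 / 0.064054 ≈ 0.230.

0.230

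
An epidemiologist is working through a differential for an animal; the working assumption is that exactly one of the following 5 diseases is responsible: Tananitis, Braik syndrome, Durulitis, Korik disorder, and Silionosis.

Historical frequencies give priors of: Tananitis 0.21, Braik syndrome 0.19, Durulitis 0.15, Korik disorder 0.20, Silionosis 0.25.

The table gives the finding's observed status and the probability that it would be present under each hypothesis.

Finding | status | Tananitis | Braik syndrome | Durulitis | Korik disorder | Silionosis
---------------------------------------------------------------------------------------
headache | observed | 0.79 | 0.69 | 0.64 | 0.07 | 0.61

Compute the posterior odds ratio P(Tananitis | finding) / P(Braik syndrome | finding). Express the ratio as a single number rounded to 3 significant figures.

The normalizing constant cancels in an odds ratio, so compute prior × likelihood for the two hypotheses only:
  Tananitis: 0.21 × 0.79 = 0.1659
  Braik syndrome: 0.19 × 0.69 = 0.1311
Posterior odds = 0.1659 / 0.1311 ≈ 1.27.

1.27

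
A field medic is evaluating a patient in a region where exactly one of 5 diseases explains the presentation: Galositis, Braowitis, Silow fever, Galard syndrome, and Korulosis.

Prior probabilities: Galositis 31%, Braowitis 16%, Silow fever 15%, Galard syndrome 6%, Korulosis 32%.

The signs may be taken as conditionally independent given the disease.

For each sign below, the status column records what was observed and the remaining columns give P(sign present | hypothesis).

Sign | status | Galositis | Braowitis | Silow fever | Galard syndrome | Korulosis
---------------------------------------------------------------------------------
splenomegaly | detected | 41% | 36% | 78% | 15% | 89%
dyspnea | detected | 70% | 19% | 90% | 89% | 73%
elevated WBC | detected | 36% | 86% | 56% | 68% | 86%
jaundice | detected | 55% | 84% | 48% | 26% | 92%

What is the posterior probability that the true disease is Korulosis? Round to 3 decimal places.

0.749

For each hypothesis, the unnormalized posterior weight is prior × product of the sign likelihoods:
  Galositis: 0.31 × 0.41 × 0.70 × 0.36 × 0.55 = 0.017616
  Braowitis: 0.16 × 0.36 × 0.19 × 0.86 × 0.84 = 0.0079059
  Silow fever: 0.15 × 0.78 × 0.90 × 0.56 × 0.48 = 0.028305
  Galard syndrome: 0.06 × 0.15 × 0.89 × 0.68 × 0.26 = 0.0014162
  Korulosis: 0.32 × 0.89 × 0.73 × 0.86 × 0.92 = 0.16449
The unnormalized weights sum to 0.21974.
P(Korulosis | evidence) = 0.16449 / 0.21974 ≈ 0.749.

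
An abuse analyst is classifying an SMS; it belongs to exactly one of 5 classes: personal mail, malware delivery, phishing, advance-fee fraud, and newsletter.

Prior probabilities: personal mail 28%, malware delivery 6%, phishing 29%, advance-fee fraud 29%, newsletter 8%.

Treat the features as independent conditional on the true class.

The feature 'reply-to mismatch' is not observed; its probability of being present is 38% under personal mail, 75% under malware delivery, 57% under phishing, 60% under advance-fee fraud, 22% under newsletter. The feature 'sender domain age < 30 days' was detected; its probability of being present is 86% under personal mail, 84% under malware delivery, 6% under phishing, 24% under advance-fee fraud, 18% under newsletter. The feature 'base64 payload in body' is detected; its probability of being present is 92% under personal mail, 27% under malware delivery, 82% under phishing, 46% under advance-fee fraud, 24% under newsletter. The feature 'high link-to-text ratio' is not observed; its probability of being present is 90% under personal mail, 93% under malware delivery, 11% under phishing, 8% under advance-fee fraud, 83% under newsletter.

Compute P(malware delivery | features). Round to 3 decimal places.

0.008

By Bayes' rule with conditional independence, the unnormalized weight for each hypothesis is prior × ∏ likelihoods (using 1 − P(present | H) for each absent feature):
  personal mail: 0.28 × (1 − 0.38) × 0.86 × 0.92 × (1 − 0.90) = 0.013735
  malware delivery: 0.06 × (1 − 0.75) × 0.84 × 0.27 × (1 − 0.93) = 0.00023814
  phishing: 0.29 × (1 − 0.57) × 0.06 × 0.82 × (1 − 0.11) = 0.0054604
  advance-fee fraud: 0.29 × (1 − 0.60) × 0.24 × 0.46 × (1 − 0.08) = 0.011782
  newsletter: 0.08 × (1 − 0.22) × 0.18 × 0.24 × (1 − 0.83) = 0.00045827
Normalizing constant Z = 0.013735 + 0.00023814 + 0.0054604 + 0.011782 + 0.00045827 = 0.031674.
P(malware delivery | evidence) = 0.00023814 / 0.031674 ≈ 0.008.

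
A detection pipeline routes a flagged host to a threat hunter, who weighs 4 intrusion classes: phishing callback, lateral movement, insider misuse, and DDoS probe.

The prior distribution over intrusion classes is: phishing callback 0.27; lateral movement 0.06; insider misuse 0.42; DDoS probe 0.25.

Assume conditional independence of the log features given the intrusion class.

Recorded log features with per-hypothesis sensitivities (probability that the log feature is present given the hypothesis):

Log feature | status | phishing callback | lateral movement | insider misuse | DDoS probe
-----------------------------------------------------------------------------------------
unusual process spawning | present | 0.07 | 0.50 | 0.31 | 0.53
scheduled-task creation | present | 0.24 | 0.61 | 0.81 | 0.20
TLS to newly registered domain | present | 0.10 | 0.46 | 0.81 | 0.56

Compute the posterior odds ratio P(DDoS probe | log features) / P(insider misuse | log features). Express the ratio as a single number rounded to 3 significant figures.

0.174

The normalizing constant cancels in an odds ratio, so compute prior × likelihood for the two hypotheses only:
  DDoS probe: 0.25 × 0.53 × 0.20 × 0.56 = 0.01484
  insider misuse: 0.42 × 0.31 × 0.81 × 0.81 = 0.085424
Posterior odds = 0.01484 / 0.085424 ≈ 0.174.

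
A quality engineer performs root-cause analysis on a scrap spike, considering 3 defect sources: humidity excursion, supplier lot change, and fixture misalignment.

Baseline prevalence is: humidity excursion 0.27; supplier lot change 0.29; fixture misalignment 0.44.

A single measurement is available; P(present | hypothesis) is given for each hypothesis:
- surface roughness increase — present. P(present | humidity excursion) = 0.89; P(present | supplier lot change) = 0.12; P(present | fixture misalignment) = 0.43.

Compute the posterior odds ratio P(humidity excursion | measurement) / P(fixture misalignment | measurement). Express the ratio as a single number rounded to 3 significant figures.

1.27

Posterior odds equal prior odds times the likelihood ratio; only the two competing hypotheses matter.
  humidity excursion: 0.27 × 0.89 = 0.2403
  fixture misalignment: 0.44 × 0.43 = 0.1892
Posterior odds = 0.2403 / 0.1892 ≈ 1.27.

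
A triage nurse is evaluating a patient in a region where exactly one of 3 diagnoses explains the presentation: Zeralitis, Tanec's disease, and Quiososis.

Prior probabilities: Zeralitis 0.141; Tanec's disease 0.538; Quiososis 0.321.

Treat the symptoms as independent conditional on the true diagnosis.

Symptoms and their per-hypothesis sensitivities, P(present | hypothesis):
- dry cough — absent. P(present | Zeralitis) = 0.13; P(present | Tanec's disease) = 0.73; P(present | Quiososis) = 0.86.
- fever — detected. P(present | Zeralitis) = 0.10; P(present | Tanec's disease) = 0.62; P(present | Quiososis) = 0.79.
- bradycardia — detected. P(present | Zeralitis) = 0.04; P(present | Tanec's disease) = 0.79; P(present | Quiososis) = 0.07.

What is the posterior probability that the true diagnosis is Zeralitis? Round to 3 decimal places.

0.007

For each hypothesis, the unnormalized posterior weight is prior × product of the symptom likelihoods (using 1 − P(present | H) for each absent symptom):
  Zeralitis: 0.141 × (1 − 0.13) × 0.10 × 0.04 = 0.00049068
  Tanec's disease: 0.538 × (1 − 0.73) × 0.62 × 0.79 = 0.071148
  Quiososis: 0.321 × (1 − 0.86) × 0.79 × 0.07 = 0.0024852
Marginal likelihood of the evidence = 0.074124.
P(Zeralitis | evidence) = 0.00049068 / 0.074124 ≈ 0.007.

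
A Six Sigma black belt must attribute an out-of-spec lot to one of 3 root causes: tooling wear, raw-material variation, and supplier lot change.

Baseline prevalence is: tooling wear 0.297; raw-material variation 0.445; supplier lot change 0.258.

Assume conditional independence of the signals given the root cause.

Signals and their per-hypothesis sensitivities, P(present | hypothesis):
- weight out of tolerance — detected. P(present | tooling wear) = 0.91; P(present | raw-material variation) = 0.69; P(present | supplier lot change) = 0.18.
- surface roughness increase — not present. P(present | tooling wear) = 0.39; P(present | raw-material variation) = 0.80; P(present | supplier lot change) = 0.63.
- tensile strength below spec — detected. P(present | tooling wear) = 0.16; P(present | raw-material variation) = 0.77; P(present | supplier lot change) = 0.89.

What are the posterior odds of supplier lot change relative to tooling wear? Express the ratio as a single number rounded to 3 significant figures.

0.580

Unnormalized posterior weight (prior times the signal likelihoods) for each of the two hypotheses (using 1 − P(present | H) for each absent signal):
  supplier lot change: 0.258 × 0.18 × (1 − 0.63) × 0.89 = 0.015293
  tooling wear: 0.297 × 0.91 × (1 − 0.39) × 0.16 = 0.026378
Posterior odds = 0.015293 / 0.026378 ≈ 0.580.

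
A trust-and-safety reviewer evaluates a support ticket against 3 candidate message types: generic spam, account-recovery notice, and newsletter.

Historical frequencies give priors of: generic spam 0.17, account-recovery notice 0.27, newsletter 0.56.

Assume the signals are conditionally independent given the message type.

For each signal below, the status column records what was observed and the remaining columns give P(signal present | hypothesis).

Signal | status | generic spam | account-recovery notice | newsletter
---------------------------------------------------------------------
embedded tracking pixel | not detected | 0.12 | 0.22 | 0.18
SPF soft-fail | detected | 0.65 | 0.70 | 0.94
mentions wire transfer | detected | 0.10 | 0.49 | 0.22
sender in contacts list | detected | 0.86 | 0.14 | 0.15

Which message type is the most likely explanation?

newsletter

For each hypothesis, the unnormalized posterior weight is prior × product of the signal likelihoods (using 1 − P(present | H) for each absent signal):
  generic spam: 0.17 × (1 − 0.12) × 0.65 × 0.10 × 0.86 = 0.0083626
  account-recovery notice: 0.27 × (1 − 0.22) × 0.70 × 0.49 × 0.14 = 0.010113
  newsletter: 0.56 × (1 − 0.18) × 0.94 × 0.22 × 0.15 = 0.014244
Normalizing constant Z = 0.0083626 + 0.010113 + 0.014244 = 0.03272.
P(generic spam | evidence) ≈ 0.0083626 / 0.03272 ≈ 0.256
P(account-recovery notice | evidence) ≈ 0.010113 / 0.03272 ≈ 0.309
P(newsletter | evidence) ≈ 0.014244 / 0.03272 ≈ 0.435
The largest is 0.435, so newsletter is most probable.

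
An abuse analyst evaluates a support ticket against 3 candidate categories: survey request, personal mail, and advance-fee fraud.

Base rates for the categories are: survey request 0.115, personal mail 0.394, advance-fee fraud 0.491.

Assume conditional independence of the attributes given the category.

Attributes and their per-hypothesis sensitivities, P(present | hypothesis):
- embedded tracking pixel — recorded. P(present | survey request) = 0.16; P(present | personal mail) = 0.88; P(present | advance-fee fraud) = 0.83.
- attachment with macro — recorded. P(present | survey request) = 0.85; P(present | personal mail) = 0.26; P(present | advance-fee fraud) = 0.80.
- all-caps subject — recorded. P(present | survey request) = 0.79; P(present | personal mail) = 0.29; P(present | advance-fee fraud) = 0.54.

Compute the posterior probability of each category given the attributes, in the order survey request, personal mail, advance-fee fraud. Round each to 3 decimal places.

0.058, 0.122, 0.821

Multiply each prior by the joint likelihood of the attribute pattern:
  survey request: 0.115 × 0.16 × 0.85 × 0.79 = 0.012356
  personal mail: 0.394 × 0.88 × 0.26 × 0.29 = 0.026143
  advance-fee fraud: 0.491 × 0.83 × 0.80 × 0.54 = 0.17605
Normalizing constant Z = 0.012356 + 0.026143 + 0.17605 = 0.21455.
P(survey request | evidence) = 0.012356 / 0.21455 ≈ 0.058
P(personal mail | evidence) = 0.026143 / 0.21455 ≈ 0.122
P(advance-fee fraud | evidence) = 0.17605 / 0.21455 ≈ 0.821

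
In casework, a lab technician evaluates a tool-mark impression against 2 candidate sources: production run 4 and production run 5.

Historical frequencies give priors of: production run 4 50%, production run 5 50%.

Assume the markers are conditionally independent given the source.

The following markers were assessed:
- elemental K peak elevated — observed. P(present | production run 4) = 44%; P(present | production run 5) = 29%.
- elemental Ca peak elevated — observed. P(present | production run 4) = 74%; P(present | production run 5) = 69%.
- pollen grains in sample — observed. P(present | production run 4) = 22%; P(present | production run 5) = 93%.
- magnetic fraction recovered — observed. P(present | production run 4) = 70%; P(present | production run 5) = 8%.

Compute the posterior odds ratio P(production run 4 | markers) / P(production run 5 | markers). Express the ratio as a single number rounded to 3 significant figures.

The normalizing constant cancels in an odds ratio, so compute prior × likelihood for the two hypotheses only:
  production run 4: 0.50 × 0.44 × 0.74 × 0.22 × 0.70 = 0.025071
  production run 5: 0.50 × 0.29 × 0.69 × 0.93 × 0.08 = 0.0074437
Odds(production run 4 : production run 5) = 0.025071 / 0.0074437 ≈ 3.37.

3.37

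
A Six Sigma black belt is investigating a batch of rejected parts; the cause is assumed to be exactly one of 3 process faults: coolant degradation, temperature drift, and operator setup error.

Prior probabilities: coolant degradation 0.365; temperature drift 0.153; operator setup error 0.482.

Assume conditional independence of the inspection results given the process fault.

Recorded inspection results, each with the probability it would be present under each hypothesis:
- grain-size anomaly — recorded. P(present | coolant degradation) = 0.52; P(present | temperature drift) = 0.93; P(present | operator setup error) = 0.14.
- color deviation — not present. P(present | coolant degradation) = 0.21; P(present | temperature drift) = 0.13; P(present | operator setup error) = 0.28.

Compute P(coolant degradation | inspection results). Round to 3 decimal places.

By Bayes' rule with conditional independence, the unnormalized weight for each hypothesis is prior × ∏ likelihoods (using 1 − P(present | H) for each absent inspection result):
  coolant degradation: 0.365 × 0.52 × (1 − 0.21) = 0.14994
  temperature drift: 0.153 × 0.93 × (1 − 0.13) = 0.12379
  operator setup error: 0.482 × 0.14 × (1 − 0.28) = 0.048586
Marginal likelihood of the evidence = 0.32232.
P(coolant degradation | evidence) = 0.14994 / 0.32232 ≈ 0.465.

0.465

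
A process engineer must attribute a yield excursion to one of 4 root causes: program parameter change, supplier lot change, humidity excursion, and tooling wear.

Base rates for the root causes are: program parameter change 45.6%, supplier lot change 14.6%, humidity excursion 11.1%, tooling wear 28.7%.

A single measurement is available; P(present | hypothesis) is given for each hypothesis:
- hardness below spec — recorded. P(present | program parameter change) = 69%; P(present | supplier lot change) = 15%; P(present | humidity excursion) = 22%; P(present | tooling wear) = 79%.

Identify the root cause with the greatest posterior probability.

For each hypothesis, the unnormalized posterior weight is prior × likelihood:
  program parameter change: 0.456 × 0.69 = 0.31464
  supplier lot change: 0.146 × 0.15 = 0.0219
  humidity excursion: 0.111 × 0.22 = 0.02442
  tooling wear: 0.287 × 0.79 = 0.22673
Normalizing constant Z = 0.31464 + 0.0219 + 0.02442 + 0.22673 = 0.58769.
P(program parameter change | evidence) ≈ 0.31464 / 0.58769 ≈ 0.535
P(supplier lot change | evidence) ≈ 0.0219 / 0.58769 ≈ 0.037
P(humidity excursion | evidence) ≈ 0.02442 / 0.58769 ≈ 0.042
P(tooling wear | evidence) ≈ 0.22673 / 0.58769 ≈ 0.386
The largest is 0.535, so program parameter change is most probable.

program parameter change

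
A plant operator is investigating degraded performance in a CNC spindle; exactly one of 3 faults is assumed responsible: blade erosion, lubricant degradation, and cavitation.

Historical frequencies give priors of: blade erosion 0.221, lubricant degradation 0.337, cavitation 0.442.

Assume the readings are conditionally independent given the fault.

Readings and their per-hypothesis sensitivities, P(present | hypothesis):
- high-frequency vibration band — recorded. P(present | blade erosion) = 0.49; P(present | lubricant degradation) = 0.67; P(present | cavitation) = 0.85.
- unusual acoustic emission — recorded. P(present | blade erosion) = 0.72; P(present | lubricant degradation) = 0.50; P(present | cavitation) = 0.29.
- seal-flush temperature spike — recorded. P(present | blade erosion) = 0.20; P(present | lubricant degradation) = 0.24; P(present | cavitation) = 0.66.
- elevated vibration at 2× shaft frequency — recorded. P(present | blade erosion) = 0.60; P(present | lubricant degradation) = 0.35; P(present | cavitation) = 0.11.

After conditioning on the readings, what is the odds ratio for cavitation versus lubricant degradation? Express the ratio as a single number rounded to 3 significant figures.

Unnormalized posterior weight (prior times the reading likelihoods) for each of the two hypotheses:
  cavitation: 0.442 × 0.85 × 0.29 × 0.66 × 0.11 = 0.00791
  lubricant degradation: 0.337 × 0.67 × 0.50 × 0.24 × 0.35 = 0.0094832
Posterior odds = 0.00791 / 0.0094832 ≈ 0.834.

0.834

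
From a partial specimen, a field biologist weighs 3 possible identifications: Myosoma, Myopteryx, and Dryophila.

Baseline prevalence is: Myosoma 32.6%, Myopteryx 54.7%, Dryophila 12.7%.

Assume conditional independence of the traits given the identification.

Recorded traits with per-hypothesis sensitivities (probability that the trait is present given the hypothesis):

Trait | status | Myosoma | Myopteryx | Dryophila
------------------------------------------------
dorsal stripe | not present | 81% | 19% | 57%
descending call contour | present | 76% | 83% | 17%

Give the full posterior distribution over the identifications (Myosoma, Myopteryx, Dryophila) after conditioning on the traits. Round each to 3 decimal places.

Multiply each prior by the joint likelihood of the trait pattern (using 1 − P(present | H) for each absent trait):
  Myosoma: 0.326 × (1 − 0.81) × 0.76 = 0.047074
  Myopteryx: 0.547 × (1 − 0.19) × 0.83 = 0.36775
  Dryophila: 0.127 × (1 − 0.57) × 0.17 = 0.0092837
Marginal likelihood of the evidence = 0.42411.
P(Myosoma | evidence) = 0.047074 / 0.42411 ≈ 0.111
P(Myopteryx | evidence) = 0.36775 / 0.42411 ≈ 0.867
P(Dryophila | evidence) = 0.0092837 / 0.42411 ≈ 0.022

0.111, 0.867, 0.022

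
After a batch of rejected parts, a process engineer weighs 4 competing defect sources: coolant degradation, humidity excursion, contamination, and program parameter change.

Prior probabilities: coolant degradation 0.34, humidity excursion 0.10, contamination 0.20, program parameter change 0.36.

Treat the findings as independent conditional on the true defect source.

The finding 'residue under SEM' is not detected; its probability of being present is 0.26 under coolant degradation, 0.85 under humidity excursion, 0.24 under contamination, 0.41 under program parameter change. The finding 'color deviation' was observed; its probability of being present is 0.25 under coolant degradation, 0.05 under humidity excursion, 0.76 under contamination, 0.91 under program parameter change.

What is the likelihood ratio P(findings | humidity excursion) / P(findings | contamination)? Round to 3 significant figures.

0.0130

Joint likelihood of the evidence pattern under each hypothesis (using 1 − P(present | H) for each absent finding):
  humidity excursion: (1 − 0.85) × 0.05 = 0.0075
  contamination: (1 − 0.24) × 0.76 = 0.5776
Bayes factor = 0.0075 / 0.5776 ≈ 0.0130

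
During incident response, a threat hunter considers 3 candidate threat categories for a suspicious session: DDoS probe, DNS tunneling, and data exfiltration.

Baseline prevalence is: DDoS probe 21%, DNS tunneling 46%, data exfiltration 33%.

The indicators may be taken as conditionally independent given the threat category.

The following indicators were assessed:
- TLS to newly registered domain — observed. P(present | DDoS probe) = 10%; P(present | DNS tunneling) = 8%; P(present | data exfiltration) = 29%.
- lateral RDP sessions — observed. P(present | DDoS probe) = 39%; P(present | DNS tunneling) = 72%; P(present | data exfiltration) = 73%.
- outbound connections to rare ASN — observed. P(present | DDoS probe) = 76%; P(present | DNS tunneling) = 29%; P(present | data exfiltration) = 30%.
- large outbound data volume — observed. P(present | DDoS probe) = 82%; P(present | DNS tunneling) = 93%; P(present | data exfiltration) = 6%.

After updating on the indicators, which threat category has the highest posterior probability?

DNS tunneling

Multiply each prior by the joint likelihood of the indicator pattern:
  DDoS probe: 0.21 × 0.10 × 0.39 × 0.76 × 0.82 = 0.005104
  DNS tunneling: 0.46 × 0.08 × 0.72 × 0.29 × 0.93 = 0.007146
  data exfiltration: 0.33 × 0.29 × 0.73 × 0.30 × 0.06 = 0.0012575
The unnormalized weights sum to 0.013507.
P(DDoS probe | evidence) ≈ 0.005104 / 0.013507 ≈ 0.378
P(DNS tunneling | evidence) ≈ 0.007146 / 0.013507 ≈ 0.529
P(data exfiltration | evidence) ≈ 0.0012575 / 0.013507 ≈ 0.093
The largest is 0.529, so DNS tunneling is most probable.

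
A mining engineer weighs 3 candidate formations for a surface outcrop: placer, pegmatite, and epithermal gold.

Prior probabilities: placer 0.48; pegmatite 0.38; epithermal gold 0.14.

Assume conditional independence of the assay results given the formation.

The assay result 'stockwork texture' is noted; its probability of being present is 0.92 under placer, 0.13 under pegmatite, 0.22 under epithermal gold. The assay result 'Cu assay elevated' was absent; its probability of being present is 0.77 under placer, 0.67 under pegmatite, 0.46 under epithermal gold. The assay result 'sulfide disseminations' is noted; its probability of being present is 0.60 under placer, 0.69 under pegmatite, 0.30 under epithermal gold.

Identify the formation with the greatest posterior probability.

placer

By Bayes' rule with conditional independence, the unnormalized weight for each hypothesis is prior × ∏ likelihoods (using 1 − P(present | H) for each absent assay result):
  placer: 0.48 × 0.92 × (1 − 0.77) × 0.60 = 0.060941
  pegmatite: 0.38 × 0.13 × (1 − 0.67) × 0.69 = 0.011248
  epithermal gold: 0.14 × 0.22 × (1 − 0.46) × 0.30 = 0.0049896
Normalizing constant Z = 0.060941 + 0.011248 + 0.0049896 = 0.077179.
P(placer | evidence) ≈ 0.060941 / 0.077179 ≈ 0.790
P(pegmatite | evidence) ≈ 0.011248 / 0.077179 ≈ 0.146
P(epithermal gold | evidence) ≈ 0.0049896 / 0.077179 ≈ 0.065
The largest is 0.790, so placer is most probable.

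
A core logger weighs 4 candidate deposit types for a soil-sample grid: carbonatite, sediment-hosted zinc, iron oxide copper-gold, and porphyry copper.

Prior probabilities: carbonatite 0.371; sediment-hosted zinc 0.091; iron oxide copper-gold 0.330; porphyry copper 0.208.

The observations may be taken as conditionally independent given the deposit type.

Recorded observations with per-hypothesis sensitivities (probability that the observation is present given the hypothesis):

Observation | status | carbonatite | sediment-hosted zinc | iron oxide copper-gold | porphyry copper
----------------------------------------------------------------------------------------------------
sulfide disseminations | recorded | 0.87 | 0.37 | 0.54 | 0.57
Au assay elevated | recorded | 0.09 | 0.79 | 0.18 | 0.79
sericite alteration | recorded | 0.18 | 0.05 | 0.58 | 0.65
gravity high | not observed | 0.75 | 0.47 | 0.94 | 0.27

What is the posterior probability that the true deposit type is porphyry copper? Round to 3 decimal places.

0.934

By Bayes' rule with conditional independence, the unnormalized weight for each hypothesis is prior × ∏ likelihoods (using 1 − P(present | H) for each absent observation):
  carbonatite: 0.371 × 0.87 × 0.09 × 0.18 × (1 − 0.75) = 0.0013072
  sediment-hosted zinc: 0.091 × 0.37 × 0.79 × 0.05 × (1 − 0.47) = 0.00070488
  iron oxide copper-gold: 0.330 × 0.54 × 0.18 × 0.58 × (1 − 0.94) = 0.0011162
  porphyry copper: 0.208 × 0.57 × 0.79 × 0.65 × (1 − 0.27) = 0.044443
Marginal likelihood of the evidence = 0.047571.
P(porphyry copper | evidence) = 0.044443 / 0.047571 ≈ 0.934.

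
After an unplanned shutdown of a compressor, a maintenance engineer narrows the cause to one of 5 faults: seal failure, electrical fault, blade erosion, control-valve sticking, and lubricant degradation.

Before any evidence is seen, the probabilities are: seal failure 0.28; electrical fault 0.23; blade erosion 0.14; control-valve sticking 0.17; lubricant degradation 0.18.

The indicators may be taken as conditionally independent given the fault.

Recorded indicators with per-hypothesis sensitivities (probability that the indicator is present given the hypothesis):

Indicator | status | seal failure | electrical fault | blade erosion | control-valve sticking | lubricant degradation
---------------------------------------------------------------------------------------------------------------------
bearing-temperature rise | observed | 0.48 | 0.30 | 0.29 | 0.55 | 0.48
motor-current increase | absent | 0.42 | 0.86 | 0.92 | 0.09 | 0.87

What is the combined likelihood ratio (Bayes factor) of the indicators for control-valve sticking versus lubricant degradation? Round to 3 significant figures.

The Bayes factor is the ratio of the joint likelihoods of the indicator pattern under the two hypotheses (using 1 − P(present | H) for each absent indicator).
  control-valve sticking: 0.55 × (1 − 0.09) = 0.5005
  lubricant degradation: 0.48 × (1 − 0.87) = 0.0624
Bayes factor = 0.5005 / 0.0624 ≈ 8.02

8.02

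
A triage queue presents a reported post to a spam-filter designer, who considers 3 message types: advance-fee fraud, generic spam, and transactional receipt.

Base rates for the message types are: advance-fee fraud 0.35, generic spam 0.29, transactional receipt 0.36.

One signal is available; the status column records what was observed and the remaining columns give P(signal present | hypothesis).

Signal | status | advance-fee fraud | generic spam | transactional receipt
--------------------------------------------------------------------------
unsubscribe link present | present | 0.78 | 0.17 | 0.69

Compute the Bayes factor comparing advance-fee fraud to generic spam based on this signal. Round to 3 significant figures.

Likelihood of this signal under each hypothesis:
  advance-fee fraud: 0.78
  generic spam: 0.17
Bayes factor = 0.78 / 0.17 ≈ 4.59

4.59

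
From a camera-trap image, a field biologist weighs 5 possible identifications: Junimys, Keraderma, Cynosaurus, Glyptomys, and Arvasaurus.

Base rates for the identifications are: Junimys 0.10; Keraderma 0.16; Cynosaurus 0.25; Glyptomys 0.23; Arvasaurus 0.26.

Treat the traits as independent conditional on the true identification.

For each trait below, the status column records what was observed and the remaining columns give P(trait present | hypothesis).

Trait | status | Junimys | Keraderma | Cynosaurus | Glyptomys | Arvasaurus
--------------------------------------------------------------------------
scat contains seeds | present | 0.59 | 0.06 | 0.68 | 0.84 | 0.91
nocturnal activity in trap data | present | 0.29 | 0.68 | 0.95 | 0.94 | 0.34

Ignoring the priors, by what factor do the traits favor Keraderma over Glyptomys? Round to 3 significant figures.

0.0517

The Bayes factor is the ratio of the joint likelihoods of the trait pattern under the two hypotheses.
  Keraderma: 0.06 × 0.68 = 0.0408
  Glyptomys: 0.84 × 0.94 = 0.7896
Bayes factor = 0.0408 / 0.7896 ≈ 0.0517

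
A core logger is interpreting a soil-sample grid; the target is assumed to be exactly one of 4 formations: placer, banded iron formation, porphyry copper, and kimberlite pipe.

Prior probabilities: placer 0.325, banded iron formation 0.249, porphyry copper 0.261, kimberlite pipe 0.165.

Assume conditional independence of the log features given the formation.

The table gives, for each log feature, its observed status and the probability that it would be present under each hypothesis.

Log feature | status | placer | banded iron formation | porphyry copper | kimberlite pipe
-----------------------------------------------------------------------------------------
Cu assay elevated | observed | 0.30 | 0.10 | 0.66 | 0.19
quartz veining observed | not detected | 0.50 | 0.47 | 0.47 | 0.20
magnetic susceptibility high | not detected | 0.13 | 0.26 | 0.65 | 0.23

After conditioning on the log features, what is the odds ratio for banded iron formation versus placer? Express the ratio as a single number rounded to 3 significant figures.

Unnormalized posterior weight (prior times the log feature likelihoods) for each of the two hypotheses (using 1 − P(present | H) for each absent log feature):
  banded iron formation: 0.249 × 0.10 × (1 − 0.47) × (1 − 0.26) = 0.0097658
  placer: 0.325 × 0.30 × (1 − 0.50) × (1 − 0.13) = 0.042412
Odds(banded iron formation : placer) = 0.0097658 / 0.042412 ≈ 0.230.

0.230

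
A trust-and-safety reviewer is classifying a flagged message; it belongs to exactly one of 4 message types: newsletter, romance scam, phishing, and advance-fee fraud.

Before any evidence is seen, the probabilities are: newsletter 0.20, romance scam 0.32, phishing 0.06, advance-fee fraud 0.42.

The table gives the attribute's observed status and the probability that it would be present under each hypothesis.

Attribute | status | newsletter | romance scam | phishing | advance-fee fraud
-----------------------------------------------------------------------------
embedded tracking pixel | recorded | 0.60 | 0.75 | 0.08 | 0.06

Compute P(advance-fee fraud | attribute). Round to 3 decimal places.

For each hypothesis, the unnormalized posterior weight is prior × likelihood:
  newsletter: 0.20 × 0.60 = 0.12
  romance scam: 0.32 × 0.75 = 0.24
  phishing: 0.06 × 0.08 = 0.0048
  advance-fee fraud: 0.42 × 0.06 = 0.0252
The unnormalized weights sum to 0.39.
P(advance-fee fraud | evidence) = 0.0252 / 0.39 ≈ 0.065.

0.065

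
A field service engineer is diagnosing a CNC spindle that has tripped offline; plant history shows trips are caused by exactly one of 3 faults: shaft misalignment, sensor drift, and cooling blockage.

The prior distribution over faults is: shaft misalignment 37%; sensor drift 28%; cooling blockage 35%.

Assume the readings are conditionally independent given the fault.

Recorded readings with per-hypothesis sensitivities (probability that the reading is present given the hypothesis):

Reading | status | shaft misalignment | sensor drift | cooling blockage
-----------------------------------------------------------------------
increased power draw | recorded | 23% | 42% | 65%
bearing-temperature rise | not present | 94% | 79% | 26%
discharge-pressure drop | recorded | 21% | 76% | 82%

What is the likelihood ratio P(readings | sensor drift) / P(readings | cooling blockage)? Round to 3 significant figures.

The Bayes factor is the ratio of the joint likelihoods of the reading pattern under the two hypotheses (using 1 − P(present | H) for each absent reading).
  sensor drift: 0.42 × (1 − 0.79) × 0.76 = 0.067032
  cooling blockage: 0.65 × (1 − 0.26) × 0.82 = 0.39442
Bayes factor = 0.067032 / 0.39442 ≈ 0.170

0.170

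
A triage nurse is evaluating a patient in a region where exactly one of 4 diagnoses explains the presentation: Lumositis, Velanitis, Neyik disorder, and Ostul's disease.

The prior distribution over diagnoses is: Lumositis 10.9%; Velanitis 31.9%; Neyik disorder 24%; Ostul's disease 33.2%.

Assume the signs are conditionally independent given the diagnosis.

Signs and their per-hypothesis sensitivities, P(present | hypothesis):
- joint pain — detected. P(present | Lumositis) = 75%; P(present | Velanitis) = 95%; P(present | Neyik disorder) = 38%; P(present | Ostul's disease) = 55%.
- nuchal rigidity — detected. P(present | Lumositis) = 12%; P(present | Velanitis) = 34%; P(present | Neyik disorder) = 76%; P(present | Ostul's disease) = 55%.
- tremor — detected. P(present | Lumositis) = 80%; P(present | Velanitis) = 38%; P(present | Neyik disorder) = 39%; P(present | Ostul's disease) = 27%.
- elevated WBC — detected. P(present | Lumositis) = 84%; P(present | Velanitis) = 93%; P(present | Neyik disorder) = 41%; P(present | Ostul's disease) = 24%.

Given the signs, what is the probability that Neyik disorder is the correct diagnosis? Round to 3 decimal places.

By Bayes' rule with conditional independence, the unnormalized weight for each hypothesis is prior × ∏ likelihoods:
  Lumositis: 0.109 × 0.75 × 0.12 × 0.80 × 0.84 = 0.0065923
  Velanitis: 0.319 × 0.95 × 0.34 × 0.38 × 0.93 = 0.036413
  Neyik disorder: 0.240 × 0.38 × 0.76 × 0.39 × 0.41 = 0.011083
  Ostul's disease: 0.332 × 0.55 × 0.55 × 0.27 × 0.24 = 0.0065079
The unnormalized weights sum to 0.060596.
P(Neyik disorder | evidence) = 0.011083 / 0.060596 ≈ 0.183.

0.183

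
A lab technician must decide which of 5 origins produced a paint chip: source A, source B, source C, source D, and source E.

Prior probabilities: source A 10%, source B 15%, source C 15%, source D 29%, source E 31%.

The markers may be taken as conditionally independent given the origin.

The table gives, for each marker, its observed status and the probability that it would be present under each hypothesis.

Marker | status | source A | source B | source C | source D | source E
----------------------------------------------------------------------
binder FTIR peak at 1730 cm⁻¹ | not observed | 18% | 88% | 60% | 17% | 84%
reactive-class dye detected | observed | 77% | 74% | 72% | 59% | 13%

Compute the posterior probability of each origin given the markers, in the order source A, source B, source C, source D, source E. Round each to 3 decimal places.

By Bayes' rule with conditional independence, the unnormalized weight for each hypothesis is prior × ∏ likelihoods (using 1 − P(present | H) for each absent marker):
  source A: 0.10 × (1 − 0.18) × 0.77 = 0.06314
  source B: 0.15 × (1 − 0.88) × 0.74 = 0.01332
  source C: 0.15 × (1 − 0.60) × 0.72 = 0.0432
  source D: 0.29 × (1 − 0.17) × 0.59 = 0.14201
  source E: 0.31 × (1 − 0.84) × 0.13 = 0.006448
Marginal likelihood of the evidence = 0.26812.
P(source A | evidence) = 0.06314 / 0.26812 ≈ 0.235
P(source B | evidence) = 0.01332 / 0.26812 ≈ 0.050
P(source C | evidence) = 0.0432 / 0.26812 ≈ 0.161
P(source D | evidence) = 0.14201 / 0.26812 ≈ 0.530
P(source E | evidence) = 0.006448 / 0.26812 ≈ 0.024

0.235, 0.050, 0.161, 0.530, 0.024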